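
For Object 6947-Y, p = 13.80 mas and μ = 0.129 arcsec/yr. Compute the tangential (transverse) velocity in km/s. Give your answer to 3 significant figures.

44.3 km/s

d = 1/p = 1/0.01380″ = 72.464 pc.
v_t = 4.74 × μ × d = 4.74 × 0.129 × 72.464 = 44.309 km/s.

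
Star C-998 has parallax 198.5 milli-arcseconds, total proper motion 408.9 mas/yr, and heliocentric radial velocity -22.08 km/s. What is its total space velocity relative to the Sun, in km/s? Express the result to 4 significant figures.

d = 1/p = 1/0.1985″ = 5.0378 pc.
μ = 408.9 mas/yr = 0.4089 ″/yr.
v_t = 4.740 μ d = 4.740 × 0.4089 × 5.0378 = 9.7642 km/s.
v = √(v_r² + v_t²) = √((-22.08)² + 9.7642²) = √582.866 = 24.143 km/s.

24.14 km/s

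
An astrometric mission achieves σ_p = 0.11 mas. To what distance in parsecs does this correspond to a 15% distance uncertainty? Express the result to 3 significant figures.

1360 pc

σ_d/d = σ_p/p, so the condition is σ_p/p ≤ 0.15, i.e. p ≥ σ_p/0.15.
p_min = 0.11/0.15 = 0.73333 mas = 0.00073333 arcsec.
d_max = 1/p_min = 1/0.00073333 = 1363.6 pc.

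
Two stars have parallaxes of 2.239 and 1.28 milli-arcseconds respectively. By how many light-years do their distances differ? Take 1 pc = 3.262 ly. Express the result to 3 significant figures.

1090 ly

d_A = 1/0.002239″ = 446.63 pc; d_B = 1/0.001280″ = 781.25 pc.
|d_B − d_A| = |781.25 − 446.63| = 334.62 pc = 334.62 × 3.262 ly = 1091.5 ly.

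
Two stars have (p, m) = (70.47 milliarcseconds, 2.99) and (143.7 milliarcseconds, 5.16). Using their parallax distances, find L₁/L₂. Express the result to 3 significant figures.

L₁/L₂ = 30.7

d₁ = 1/p₁ = 1/0.07047″ = 14.19 pc; d₂ = 1/p₂ = 1/0.1437″ = 6.9589 pc.
M₁ = m₁ − 5 log₁₀ d₁ + 5 = 2.99 − 5.7599 + 5 = 2.2301.
M₂ = 5.16 − 4.2127 + 5 = 5.9473.
L₁/L₂ = 10^(0.4(M₂ − M₁)) = 10^(0.4 × 3.7172) = 10^1.48688 = 30.682.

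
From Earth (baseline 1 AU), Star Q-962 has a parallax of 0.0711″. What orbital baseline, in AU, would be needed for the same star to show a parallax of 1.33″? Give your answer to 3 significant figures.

Parallax scales linearly with baseline: p ∝ B, so B = p_target / p_Earth × 1 AU.
B = 1.33 / 0.0711 = 18.706 AU.

18.7 AU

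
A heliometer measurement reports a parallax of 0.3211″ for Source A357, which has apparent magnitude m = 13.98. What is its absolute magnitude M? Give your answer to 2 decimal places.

M = 16.51

d = 1/p = 1/0.3211″ = 3.1143 pc.
m − M = 5 log₁₀(3.1143) − 5 = 2.4668 − 5 = -2.5332.
M = m − (m − M) = 13.98 − (-2.5332) = 16.51.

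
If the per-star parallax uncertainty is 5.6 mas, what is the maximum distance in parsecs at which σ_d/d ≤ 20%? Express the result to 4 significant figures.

35.71 pc

σ_d/d = σ_p/p, so the condition is σ_p/p ≤ 0.20, i.e. p ≥ σ_p/0.20.
p_min = 5.6/0.20 = 28 mas = 0.028 arcsec.
d_max = 1/p_min = 1/0.028 = 35.714 pc.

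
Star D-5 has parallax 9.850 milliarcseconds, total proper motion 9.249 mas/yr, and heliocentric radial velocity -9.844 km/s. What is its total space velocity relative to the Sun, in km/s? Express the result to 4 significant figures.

d = 1/p = 1/0.009850″ = 101.52 pc.
μ = 9.249 mas/yr = 0.009249 ″/yr.
v_t = 4.740 μ d = 4.740 × 0.009249 × 101.52 = 4.4507 km/s.
v = √(v_r² + v_t²) = √((-9.844)² + 4.4507²) = √116.713 = 10.803 km/s.

10.80 km/s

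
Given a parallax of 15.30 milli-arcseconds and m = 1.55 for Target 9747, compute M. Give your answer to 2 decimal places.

M = -2.53

d = 1/p = 1/0.01530″ = 65.359 pc.
m − M = 5 log₁₀(65.359) − 5 = 9.0765 − 5 = 4.0765.
M = m − (m − M) = 1.55 − 4.0765 = -2.53.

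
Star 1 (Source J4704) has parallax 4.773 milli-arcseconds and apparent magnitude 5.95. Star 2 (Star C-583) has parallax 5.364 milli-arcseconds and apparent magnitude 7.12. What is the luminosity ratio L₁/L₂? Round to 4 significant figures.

d₁ = 1/p₁ = 1/0.004773″ = 209.51 pc; d₂ = 1/p₂ = 1/0.005364″ = 186.43 pc.
M₁ = m₁ − 5 log₁₀ d₁ + 5 = 5.95 − 11.6060 + 5 = -0.6560.
M₂ = 7.12 − 11.3526 + 5 = 0.7674.
L₁/L₂ = 10^(0.4(M₂ − M₁)) = 10^(0.4 × 1.4234) = 10^0.56936 = 3.7099.

L₁/L₂ = 3.710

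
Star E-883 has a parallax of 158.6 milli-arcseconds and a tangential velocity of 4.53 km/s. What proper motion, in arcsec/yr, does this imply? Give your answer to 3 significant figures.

0.152 arcsec/yr

d = 1/p = 1/0.1586″ = 6.3052 pc.
μ = v_t / (4.74 d) = 4.53 / (4.74 × 6.3052) = 4.53 / 29.887 = 0.15157 ″/yr.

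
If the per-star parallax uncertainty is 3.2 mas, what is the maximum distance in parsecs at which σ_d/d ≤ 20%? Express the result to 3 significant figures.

62.5 pc

σ_d/d = σ_p/p, so the condition is σ_p/p ≤ 0.20, i.e. p ≥ σ_p/0.20.
p_min = 3.2/0.20 = 16 mas = 0.016 arcsec.
d_max = 1/p_min = 1/0.016 = 62.5 pc.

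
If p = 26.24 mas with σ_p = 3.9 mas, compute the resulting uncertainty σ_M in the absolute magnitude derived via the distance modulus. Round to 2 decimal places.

M = m − 5 log₁₀ d + 5 = m + 5 log₁₀ p + 5, so ∂M/∂p = 5/(p ln 10).
σ_M = (5/ln 10) · (σ_p/p) = 2.1715 × 3.9/26.24 = 2.1715 × 0.14863 = 0.32275.

σ_M = 0.32 mag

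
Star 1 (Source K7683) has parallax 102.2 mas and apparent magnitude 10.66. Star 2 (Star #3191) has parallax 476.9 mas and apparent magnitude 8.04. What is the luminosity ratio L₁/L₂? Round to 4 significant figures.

d₁ = 1/p₁ = 1/0.1022″ = 9.7847 pc; d₂ = 1/p₂ = 1/0.4769″ = 2.0969 pc.
M₁ = m₁ − 5 log₁₀ d₁ + 5 = 10.66 − 4.9527 + 5 = 10.7073.
M₂ = 8.04 − 1.6079 + 5 = 11.4321.
L₁/L₂ = 10^(0.4(M₂ − M₁)) = 10^(0.4 × 0.7248) = 10^0.28992 = 1.9495.

L₁/L₂ = 1.950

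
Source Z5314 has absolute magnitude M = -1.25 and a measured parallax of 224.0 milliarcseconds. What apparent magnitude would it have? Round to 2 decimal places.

d = 1/p = 1/0.2240″ = 4.4643 pc.
m − M = 5 log₁₀ d − 5 = 5 log₁₀(4.4643) − 5 = 3.2488 − 5 = -1.7512.
m = M + (m − M) = -1.25 + (-1.7512) = -3.00.

m = -3.00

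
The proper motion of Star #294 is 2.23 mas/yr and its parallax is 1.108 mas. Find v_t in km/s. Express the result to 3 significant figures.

9.54 km/s

d = 1/p = 1/0.001108″ = 902.53 pc.
μ = 2.23 mas/yr = 0.00223 ″/yr.
v_t = 4.74 × μ × d = 4.74 × 0.00223 × 902.53 = 9.5399 km/s.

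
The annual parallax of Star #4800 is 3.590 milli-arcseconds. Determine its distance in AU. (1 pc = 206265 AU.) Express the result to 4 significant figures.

p = 3.590 milli-arcseconds = 0.003590 arcsec.
d = 1/p = 1/0.003590 = 278.55 pc.
In AU: 278.55 × 206265 = 5.7455 × 10^7 AU.

5.746 × 10^7 AU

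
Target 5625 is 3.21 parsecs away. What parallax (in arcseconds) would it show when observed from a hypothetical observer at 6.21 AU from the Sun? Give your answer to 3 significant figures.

1.93 arcsec

p (arcsec) = B (AU) / d (pc).
p = 6.21 / 3.21 = 1.9346 arcsec.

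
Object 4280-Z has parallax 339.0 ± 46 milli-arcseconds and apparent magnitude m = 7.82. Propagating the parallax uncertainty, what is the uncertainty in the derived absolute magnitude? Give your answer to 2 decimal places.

σ_M = 0.29 mag

M = m − 5 log₁₀ d + 5 = m + 5 log₁₀ p + 5, so ∂M/∂p = 5/(p ln 10).
σ_M = (5/ln 10) · (σ_p/p) = 2.1715 × 46/339.0 = 2.1715 × 0.13569 = 0.29465.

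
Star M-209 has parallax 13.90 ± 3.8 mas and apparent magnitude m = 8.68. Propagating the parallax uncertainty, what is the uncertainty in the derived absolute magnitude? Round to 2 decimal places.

σ_M = 0.59 mag

M = m − 5 log₁₀ d + 5 = m + 5 log₁₀ p + 5, so ∂M/∂p = 5/(p ln 10).
σ_M = (5/ln 10) · (σ_p/p) = 2.1715 × 3.8/13.90 = 2.1715 × 0.27338 = 0.59364.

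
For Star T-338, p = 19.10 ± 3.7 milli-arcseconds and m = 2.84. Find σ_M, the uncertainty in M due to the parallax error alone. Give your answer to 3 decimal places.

σ_M = 0.421 mag

M = m − 5 log₁₀ d + 5 = m + 5 log₁₀ p + 5, so ∂M/∂p = 5/(p ln 10).
σ_M = (5/ln 10) · (σ_p/p) = 2.1715 × 3.7/19.10 = 2.1715 × 0.19372 = 0.42066.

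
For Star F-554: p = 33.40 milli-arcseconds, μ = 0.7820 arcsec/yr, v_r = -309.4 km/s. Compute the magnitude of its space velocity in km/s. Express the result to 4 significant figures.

d = 1/p = 1/0.03340″ = 29.94 pc.
v_t = 4.740 μ d = 4.740 × 0.7820 × 29.94 = 110.98 km/s.
v = √(v_r² + v_t²) = √((-309.4)² + 110.98²) = √108045 = 328.7 km/s.

328.7 km/s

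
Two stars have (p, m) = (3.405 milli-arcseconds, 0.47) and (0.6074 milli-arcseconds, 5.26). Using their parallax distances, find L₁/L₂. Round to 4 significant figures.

d₁ = 1/p₁ = 1/0.003405″ = 293.69 pc; d₂ = 1/p₂ = 1/0.0006074″ = 1646.4 pc.
M₁ = m₁ − 5 log₁₀ d₁ + 5 = 0.47 − 12.3394 + 5 = -6.8694.
M₂ = 5.26 − 16.0827 + 5 = -5.8227.
L₁/L₂ = 10^(0.4(M₂ − M₁)) = 10^(0.4 × 1.0467) = 10^0.41868 = 2.6223.

L₁/L₂ = 2.622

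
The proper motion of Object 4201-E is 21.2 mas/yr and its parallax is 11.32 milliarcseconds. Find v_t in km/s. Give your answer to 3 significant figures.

8.88 km/s

d = 1/p = 1/0.01132″ = 88.339 pc.
μ = 21.2 mas/yr = 0.0212 ″/yr.
v_t = 4.74 × μ × d = 4.74 × 0.0212 × 88.339 = 8.877 km/s.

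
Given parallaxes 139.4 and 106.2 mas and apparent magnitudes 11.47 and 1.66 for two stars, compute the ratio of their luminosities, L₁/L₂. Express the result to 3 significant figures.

d₁ = 1/p₁ = 1/0.1394″ = 7.1736 pc; d₂ = 1/p₂ = 1/0.1062″ = 9.4162 pc.
M₁ = m₁ − 5 log₁₀ d₁ + 5 = 11.47 − 4.2787 + 5 = 12.1913.
M₂ = 1.66 − 4.8694 + 5 = 1.7906.
L₁/L₂ = 10^(0.4(M₂ − M₁)) = 10^(0.4 × (-10.4007)) = 10^(-4.16028) = 0.000069139.

L₁/L₂ = 6.91 × 10^-5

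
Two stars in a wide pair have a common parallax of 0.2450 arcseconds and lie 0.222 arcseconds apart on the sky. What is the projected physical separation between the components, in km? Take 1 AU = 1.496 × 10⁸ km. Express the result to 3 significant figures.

1.36 × 10^8 km

d = 1/p = 1/0.2450″ = 4.0816 pc.
At distance d (pc), an angle of θ arcsec spans θ·d AU: s = 0.222 × 4.0816 = 0.90612 AU.
= 0.90612 × 1.496 × 10⁸ km = 1.3556 × 10^8 km.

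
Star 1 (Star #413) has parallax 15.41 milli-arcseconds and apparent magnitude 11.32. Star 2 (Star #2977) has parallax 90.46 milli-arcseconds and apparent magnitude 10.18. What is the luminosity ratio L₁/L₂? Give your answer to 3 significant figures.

L₁/L₂ = 12.1

d₁ = 1/p₁ = 1/0.01541″ = 64.893 pc; d₂ = 1/p₂ = 1/0.09046″ = 11.055 pc.
M₁ = m₁ − 5 log₁₀ d₁ + 5 = 11.32 − 9.0610 + 5 = 7.2590.
M₂ = 10.18 − 5.2178 + 5 = 9.9622.
L₁/L₂ = 10^(0.4(M₂ − M₁)) = 10^(0.4 × 2.7032) = 10^1.08128 = 12.058.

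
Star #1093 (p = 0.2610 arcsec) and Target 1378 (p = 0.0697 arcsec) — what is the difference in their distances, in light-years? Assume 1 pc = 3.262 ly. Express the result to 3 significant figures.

34.3 ly

d_A = 1/0.2610″ = 3.8314 pc; d_B = 1/0.06970″ = 14.347 pc.
|d_B − d_A| = |14.347 − 3.8314| = 10.516 pc = 10.516 × 3.262 ly = 34.303 ly.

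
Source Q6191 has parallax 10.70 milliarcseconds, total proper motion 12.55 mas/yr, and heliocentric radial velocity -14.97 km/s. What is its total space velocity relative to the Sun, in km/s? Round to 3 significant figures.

d = 1/p = 1/0.01070″ = 93.458 pc.
μ = 12.55 mas/yr = 0.01255 ″/yr.
v_t = 4.740 μ d = 4.740 × 0.01255 × 93.458 = 5.5595 km/s.
v = √(v_r² + v_t²) = √((-14.97)² + 5.5595²) = √255.009 = 15.969 km/s.

16.0 km/s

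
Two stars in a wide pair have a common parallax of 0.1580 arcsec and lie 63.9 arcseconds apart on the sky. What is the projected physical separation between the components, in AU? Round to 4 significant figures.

d = 1/p = 1/0.1580″ = 6.3291 pc.
At distance d (pc), an angle of θ arcsec spans θ·d AU: s = 63.9 × 6.3291 = 404.43 AU.

404.4 AU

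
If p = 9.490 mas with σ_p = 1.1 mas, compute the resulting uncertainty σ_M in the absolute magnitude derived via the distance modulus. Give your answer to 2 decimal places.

σ_M = 0.25 mag

M = m − 5 log₁₀ d + 5 = m + 5 log₁₀ p + 5, so ∂M/∂p = 5/(p ln 10).
σ_M = (5/ln 10) · (σ_p/p) = 2.1715 × 1.1/9.490 = 2.1715 × 0.11591 = 0.2517.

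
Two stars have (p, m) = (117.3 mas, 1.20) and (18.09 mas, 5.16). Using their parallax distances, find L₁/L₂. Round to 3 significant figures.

d₁ = 1/p₁ = 1/0.1173″ = 8.5251 pc; d₂ = 1/p₂ = 1/0.01809″ = 55.279 pc.
M₁ = m₁ − 5 log₁₀ d₁ + 5 = 1.20 − 4.6535 + 5 = 1.5465.
M₂ = 5.16 − 8.7128 + 5 = 1.4472.
L₁/L₂ = 10^(0.4(M₂ − M₁)) = 10^(0.4 × (-0.0993)) = 10^(-0.03972) = 0.9126.

L₁/L₂ = 0.913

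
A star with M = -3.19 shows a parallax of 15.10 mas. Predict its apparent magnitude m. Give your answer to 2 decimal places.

m = 0.92

d = 1/p = 1/0.01510″ = 66.225 pc.
m − M = 5 log₁₀ d − 5 = 5 log₁₀(66.225) − 5 = 9.1051 − 5 = 4.1051.
m = M + (m − M) = -3.19 + 4.1051 = 0.92.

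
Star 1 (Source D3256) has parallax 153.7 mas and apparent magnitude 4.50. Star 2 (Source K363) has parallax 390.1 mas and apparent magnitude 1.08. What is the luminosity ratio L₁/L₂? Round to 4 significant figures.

L₁/L₂ = 0.2761

d₁ = 1/p₁ = 1/0.1537″ = 6.5062 pc; d₂ = 1/p₂ = 1/0.3901″ = 2.5634 pc.
M₁ = m₁ − 5 log₁₀ d₁ + 5 = 4.50 − 4.0666 + 5 = 5.4334.
M₂ = 1.08 − 2.0441 + 5 = 4.0359.
L₁/L₂ = 10^(0.4(M₂ − M₁)) = 10^(0.4 × (-1.3975)) = 10^(-0.55900) = 0.27606.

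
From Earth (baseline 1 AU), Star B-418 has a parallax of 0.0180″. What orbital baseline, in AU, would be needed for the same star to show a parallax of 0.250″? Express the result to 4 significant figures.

13.89 AU

Parallax scales linearly with baseline: p ∝ B, so B = p_target / p_Earth × 1 AU.
B = 0.250 / 0.0180 = 13.889 AU.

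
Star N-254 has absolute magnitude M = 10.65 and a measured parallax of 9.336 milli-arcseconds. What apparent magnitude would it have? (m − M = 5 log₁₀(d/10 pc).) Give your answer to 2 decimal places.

m = 15.80

d = 1/p = 1/0.009336″ = 107.11 pc.
m − M = 5 log₁₀ d − 5 = 5 log₁₀(107.11) − 5 = 10.1492 − 5 = 5.1492.
m = M + (m − M) = 10.65 + 5.1492 = 15.80.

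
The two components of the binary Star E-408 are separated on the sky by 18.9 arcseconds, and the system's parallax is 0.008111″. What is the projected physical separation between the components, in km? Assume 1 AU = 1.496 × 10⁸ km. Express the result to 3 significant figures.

3.49 × 10^11 km

d = 1/p = 1/0.008111″ = 123.29 pc.
At distance d (pc), an angle of θ arcsec spans θ·d AU: s = 18.9 × 123.29 = 2330.2 AU.
= 2330.2 × 1.496 × 10⁸ km = 3.4860 × 10^11 km.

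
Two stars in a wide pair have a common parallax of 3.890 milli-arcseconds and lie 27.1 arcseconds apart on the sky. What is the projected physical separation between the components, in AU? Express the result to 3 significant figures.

6970 AU

d = 1/p = 1/0.003890″ = 257.07 pc.
At distance d (pc), an angle of θ arcsec spans θ·d AU: s = 27.1 × 257.07 = 6966.6 AU.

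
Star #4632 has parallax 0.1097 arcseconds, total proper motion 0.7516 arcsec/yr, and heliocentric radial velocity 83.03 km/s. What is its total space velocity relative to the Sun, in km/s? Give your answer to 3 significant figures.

89.2 km/s

d = 1/p = 1/0.1097″ = 9.1158 pc.
v_t = 4.740 μ d = 4.740 × 0.7516 × 9.1158 = 32.476 km/s.
v = √(v_r² + v_t²) = √(83.03² + 32.476²) = √7948.67 = 89.155 km/s.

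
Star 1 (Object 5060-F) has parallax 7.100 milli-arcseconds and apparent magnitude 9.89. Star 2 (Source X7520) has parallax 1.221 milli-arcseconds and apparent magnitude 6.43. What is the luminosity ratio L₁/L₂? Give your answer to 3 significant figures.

d₁ = 1/p₁ = 1/0.007100″ = 140.85 pc; d₂ = 1/p₂ = 1/0.001221″ = 819 pc.
M₁ = m₁ − 5 log₁₀ d₁ + 5 = 9.89 − 10.7438 + 5 = 4.1462.
M₂ = 6.43 − 14.5664 + 5 = -3.1364.
L₁/L₂ = 10^(0.4(M₂ − M₁)) = 10^(0.4 × (-7.2826)) = 10^(-2.91304) = 0.0012217.

L₁/L₂ = 0.00122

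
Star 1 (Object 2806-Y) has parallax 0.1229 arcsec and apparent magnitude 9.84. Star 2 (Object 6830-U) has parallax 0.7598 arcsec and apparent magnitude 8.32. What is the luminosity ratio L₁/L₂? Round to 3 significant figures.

d₁ = 1/p₁ = 1/0.1229″ = 8.1367 pc; d₂ = 1/p₂ = 1/0.7598″ = 1.3161 pc.
M₁ = m₁ − 5 log₁₀ d₁ + 5 = 9.84 − 4.5522 + 5 = 10.2878.
M₂ = 8.32 − 0.5964 + 5 = 12.7236.
L₁/L₂ = 10^(0.4(M₂ − M₁)) = 10^(0.4 × 2.4358) = 10^0.97432 = 9.4258.

L₁/L₂ = 9.43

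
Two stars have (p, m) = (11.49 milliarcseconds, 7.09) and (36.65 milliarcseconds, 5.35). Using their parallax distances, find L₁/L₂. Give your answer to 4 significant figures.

L₁/L₂ = 2.049

d₁ = 1/p₁ = 1/0.01149″ = 87.032 pc; d₂ = 1/p₂ = 1/0.03665″ = 27.285 pc.
M₁ = m₁ − 5 log₁₀ d₁ + 5 = 7.09 − 9.6984 + 5 = 2.3916.
M₂ = 5.35 − 7.1796 + 5 = 3.1704.
L₁/L₂ = 10^(0.4(M₂ − M₁)) = 10^(0.4 × 0.7788) = 10^0.31152 = 2.0489.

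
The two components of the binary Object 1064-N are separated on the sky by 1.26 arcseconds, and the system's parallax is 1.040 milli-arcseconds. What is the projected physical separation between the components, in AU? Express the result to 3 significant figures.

1210 AU

d = 1/p = 1/0.001040″ = 961.54 pc.
At distance d (pc), an angle of θ arcsec spans θ·d AU: s = 1.26 × 961.54 = 1211.5 AU.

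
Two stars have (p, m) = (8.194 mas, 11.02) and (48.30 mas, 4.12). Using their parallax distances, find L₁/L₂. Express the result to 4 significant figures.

d₁ = 1/p₁ = 1/0.008194″ = 122.04 pc; d₂ = 1/p₂ = 1/0.04830″ = 20.704 pc.
M₁ = m₁ − 5 log₁₀ d₁ + 5 = 11.02 − 10.4325 + 5 = 5.5875.
M₂ = 4.12 − 6.5803 + 5 = 2.5397.
L₁/L₂ = 10^(0.4(M₂ − M₁)) = 10^(0.4 × (-3.0478)) = 10^(-1.21912) = 0.060378.

L₁/L₂ = 0.06038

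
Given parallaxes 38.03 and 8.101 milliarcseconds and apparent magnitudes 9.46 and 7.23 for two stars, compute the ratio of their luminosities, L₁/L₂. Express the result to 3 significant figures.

L₁/L₂ = 0.00582

d₁ = 1/p₁ = 1/0.03803″ = 26.295 pc; d₂ = 1/p₂ = 1/0.008101″ = 123.44 pc.
M₁ = m₁ − 5 log₁₀ d₁ + 5 = 9.46 − 7.0994 + 5 = 7.3606.
M₂ = 7.23 − 10.4573 + 5 = 1.7727.
L₁/L₂ = 10^(0.4(M₂ − M₁)) = 10^(0.4 × (-5.5879)) = 10^(-2.23516) = 0.0058189.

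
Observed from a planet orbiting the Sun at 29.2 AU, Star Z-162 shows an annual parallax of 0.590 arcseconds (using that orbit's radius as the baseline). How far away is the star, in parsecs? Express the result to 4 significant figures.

With baseline B (in AU) and parallax p (in arcsec), d = B/p parsecs.
d = 29.2 / 0.590 = 49.492 pc.

49.49 pc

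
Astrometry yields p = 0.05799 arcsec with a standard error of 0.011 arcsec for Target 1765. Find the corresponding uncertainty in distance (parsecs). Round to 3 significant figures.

d = 1/p, so σ_d = σ_p / p².
σ_d = 0.0110 / (0.05799)² = 0.0110 / 0.0033628 = 3.2711 pc.

3.27 pc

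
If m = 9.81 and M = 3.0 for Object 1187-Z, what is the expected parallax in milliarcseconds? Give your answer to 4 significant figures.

m − M = 9.81 − 3.0 = 6.81.
d = 10^((m−M)/5 + 1) = 10^2.362 = 230.14 pc.
p = 1/d = 1/230.14 = 0.0043452 arcsec = 4.3452 mas.

4.345 mas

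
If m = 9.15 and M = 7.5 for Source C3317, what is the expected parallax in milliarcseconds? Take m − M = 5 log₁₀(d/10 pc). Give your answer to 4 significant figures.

m − M = 9.15 − 7.5 = 1.65.
d = 10^((m−M)/5 + 1) = 10^1.330 = 21.38 pc.
p = 1/d = 1/21.38 = 0.046773 arcsec = 46.773 mas.

46.77 mas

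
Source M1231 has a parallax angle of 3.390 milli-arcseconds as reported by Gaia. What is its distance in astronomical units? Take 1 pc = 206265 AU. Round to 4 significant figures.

6.085 × 10^7 AU

p = 3.390 milli-arcseconds = 0.003390 arcsec.
d = 1/p = 1/0.003390 = 294.99 pc.
In AU: 294.99 × 206265 = 6.0846 × 10^7 AU.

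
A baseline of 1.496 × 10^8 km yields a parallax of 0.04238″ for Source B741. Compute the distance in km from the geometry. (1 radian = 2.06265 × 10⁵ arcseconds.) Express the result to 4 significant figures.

θ = 0.04238″ = 0.04238/206265 = 2.0546 × 10^-7 rad.
d = B/θ = (1.496 × 10^8) / (2.0546 × 10^-7) = 7.2812 × 10^14 km.

7.281 × 10^14 km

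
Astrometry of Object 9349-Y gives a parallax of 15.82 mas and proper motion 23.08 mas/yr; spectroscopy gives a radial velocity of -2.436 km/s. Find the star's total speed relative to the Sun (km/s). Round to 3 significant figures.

d = 1/p = 1/0.01582″ = 63.211 pc.
μ = 23.08 mas/yr = 0.02308 ″/yr.
v_t = 4.740 μ d = 4.740 × 0.02308 × 63.211 = 6.9152 km/s.
v = √(v_r² + v_t²) = √((-2.436)² + 6.9152²) = √53.7541 = 7.3317 km/s.

7.33 km/s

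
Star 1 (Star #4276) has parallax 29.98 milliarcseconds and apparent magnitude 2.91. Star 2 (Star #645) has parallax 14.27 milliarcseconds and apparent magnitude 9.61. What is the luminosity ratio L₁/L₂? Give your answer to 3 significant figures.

d₁ = 1/p₁ = 1/0.02998″ = 33.356 pc; d₂ = 1/p₂ = 1/0.01427″ = 70.077 pc.
M₁ = m₁ − 5 log₁₀ d₁ + 5 = 2.91 − 7.6159 + 5 = 0.2941.
M₂ = 9.61 − 9.2279 + 5 = 5.3821.
L₁/L₂ = 10^(0.4(M₂ − M₁)) = 10^(0.4 × 5.0880) = 10^2.03520 = 108.44.

L₁/L₂ = 108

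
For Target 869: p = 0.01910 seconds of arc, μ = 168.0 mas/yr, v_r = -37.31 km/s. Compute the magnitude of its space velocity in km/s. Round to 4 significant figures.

55.95 km/s

d = 1/p = 1/0.01910″ = 52.356 pc.
μ = 168.0 mas/yr = 0.1680 ″/yr.
v_t = 4.740 μ d = 4.740 × 0.1680 × 52.356 = 41.692 km/s.
v = √(v_r² + v_t²) = √((-37.31)² + 41.692²) = √3130.26 = 55.949 km/s.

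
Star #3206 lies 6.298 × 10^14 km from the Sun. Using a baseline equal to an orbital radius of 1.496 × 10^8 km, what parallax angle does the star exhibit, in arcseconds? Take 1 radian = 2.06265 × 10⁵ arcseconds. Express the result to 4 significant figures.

θ ≈ B/d = (1.496 × 10^8) / (6.298 × 10^14) = 2.3754 × 10^-7 rad.
In arcseconds: 2.3754 × 10^-7 × 206265 = 0.048996″.

0.04900 arcsec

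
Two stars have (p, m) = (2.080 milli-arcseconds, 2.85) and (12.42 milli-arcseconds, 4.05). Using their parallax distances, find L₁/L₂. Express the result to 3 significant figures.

L₁/L₂ = 108

d₁ = 1/p₁ = 1/0.002080″ = 480.77 pc; d₂ = 1/p₂ = 1/0.01242″ = 80.515 pc.
M₁ = m₁ − 5 log₁₀ d₁ + 5 = 2.85 − 13.4097 + 5 = -5.5597.
M₂ = 4.05 − 9.5294 + 5 = -0.4794.
L₁/L₂ = 10^(0.4(M₂ − M₁)) = 10^(0.4 × 5.0803) = 10^2.03212 = 107.68.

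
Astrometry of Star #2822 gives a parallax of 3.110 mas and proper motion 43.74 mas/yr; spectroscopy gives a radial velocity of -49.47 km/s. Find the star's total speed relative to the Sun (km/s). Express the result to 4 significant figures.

d = 1/p = 1/0.003110″ = 321.54 pc.
μ = 43.74 mas/yr = 0.04374 ″/yr.
v_t = 4.740 μ d = 4.740 × 0.04374 × 321.54 = 66.664 km/s.
v = √(v_r² + v_t²) = √((-49.47)² + 66.664²) = √6891.37 = 83.014 km/s.

83.01 km/s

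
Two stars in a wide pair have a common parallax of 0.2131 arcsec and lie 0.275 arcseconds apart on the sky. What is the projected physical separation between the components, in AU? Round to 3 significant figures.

1.29 AU

d = 1/p = 1/0.2131″ = 4.6926 pc.
At distance d (pc), an angle of θ arcsec spans θ·d AU: s = 0.275 × 4.6926 = 1.2905 AU.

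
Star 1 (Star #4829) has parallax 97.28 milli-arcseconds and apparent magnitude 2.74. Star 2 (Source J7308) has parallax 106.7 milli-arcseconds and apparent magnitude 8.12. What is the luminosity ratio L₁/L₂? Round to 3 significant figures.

d₁ = 1/p₁ = 1/0.09728″ = 10.28 pc; d₂ = 1/p₂ = 1/0.1067″ = 9.3721 pc.
M₁ = m₁ − 5 log₁₀ d₁ + 5 = 2.74 − 5.0600 + 5 = 2.6800.
M₂ = 8.12 − 4.8592 + 5 = 8.2608.
L₁/L₂ = 10^(0.4(M₂ − M₁)) = 10^(0.4 × 5.5808) = 10^2.23232 = 170.73.

L₁/L₂ = 171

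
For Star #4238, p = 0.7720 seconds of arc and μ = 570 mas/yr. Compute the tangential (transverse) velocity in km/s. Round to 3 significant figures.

d = 1/p = 1/0.7720″ = 1.2953 pc.
μ = 570 mas/yr = 0.570 ″/yr.
v_t = 4.74 × μ × d = 4.74 × 0.570 × 1.2953 = 3.4996 km/s.

3.50 km/s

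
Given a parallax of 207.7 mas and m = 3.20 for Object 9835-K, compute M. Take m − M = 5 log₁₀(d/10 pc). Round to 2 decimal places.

d = 1/p = 1/0.2077″ = 4.8146 pc.
m − M = 5 log₁₀(4.8146) − 5 = 3.4128 − 5 = -1.5872.
M = m − (m − M) = 3.20 − (-1.5872) = 4.79.

M = 4.79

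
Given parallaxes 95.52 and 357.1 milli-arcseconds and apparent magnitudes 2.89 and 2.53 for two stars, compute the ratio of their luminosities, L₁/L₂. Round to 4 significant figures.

L₁/L₂ = 10.03

d₁ = 1/p₁ = 1/0.09552″ = 10.469 pc; d₂ = 1/p₂ = 1/0.3571″ = 2.8003 pc.
M₁ = m₁ − 5 log₁₀ d₁ + 5 = 2.89 − 5.0995 + 5 = 2.7905.
M₂ = 2.53 − 2.2360 + 5 = 5.2940.
L₁/L₂ = 10^(0.4(M₂ − M₁)) = 10^(0.4 × 2.5035) = 10^1.00140 = 10.032.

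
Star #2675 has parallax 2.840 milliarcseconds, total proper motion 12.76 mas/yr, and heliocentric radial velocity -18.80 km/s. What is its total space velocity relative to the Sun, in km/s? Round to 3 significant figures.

28.4 km/s

d = 1/p = 1/0.002840″ = 352.11 pc.
μ = 12.76 mas/yr = 0.01276 ″/yr.
v_t = 4.740 μ d = 4.740 × 0.01276 × 352.11 = 21.296 km/s.
v = √(v_r² + v_t²) = √((-18.80)² + 21.296²) = √806.96 = 28.407 km/s.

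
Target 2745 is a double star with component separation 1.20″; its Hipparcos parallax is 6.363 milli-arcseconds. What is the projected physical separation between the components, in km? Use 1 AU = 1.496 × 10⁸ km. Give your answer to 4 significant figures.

2.821 × 10^10 km

d = 1/p = 1/0.006363″ = 157.16 pc.
At distance d (pc), an angle of θ arcsec spans θ·d AU: s = 1.20 × 157.16 = 188.59 AU.
= 188.59 × 1.496 × 10⁸ km = 2.8213 × 10^10 km.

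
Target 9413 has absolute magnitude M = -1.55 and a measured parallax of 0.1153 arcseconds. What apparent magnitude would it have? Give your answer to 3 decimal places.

d = 1/p = 1/0.1153″ = 8.673 pc.
m − M = 5 log₁₀ d − 5 = 5 log₁₀(8.673) − 5 = 4.6908 − 5 = -0.3092.
m = M + (m − M) = -1.55 + (-0.3092) = -1.859.

m = -1.859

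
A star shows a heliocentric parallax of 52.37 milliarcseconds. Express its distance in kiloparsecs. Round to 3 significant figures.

p = 52.37 milliarcseconds = 0.05237 arcsec.
d = 1/p = 1/0.05237 = 19.095 pc.
= 0.019095 kpc.

0.0191 kpc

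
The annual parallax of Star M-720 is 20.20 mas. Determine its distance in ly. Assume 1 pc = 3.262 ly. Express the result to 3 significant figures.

p = 20.20 mas = 0.02020 arcsec.
d = 1/p = 1/0.02020 = 49.505 pc.
In light-years: 49.505 × 3.262 = 161.49 ly.

161 ly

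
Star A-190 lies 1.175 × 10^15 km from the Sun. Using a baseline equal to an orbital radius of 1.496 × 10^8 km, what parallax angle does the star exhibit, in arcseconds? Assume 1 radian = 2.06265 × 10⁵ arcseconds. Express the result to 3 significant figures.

θ ≈ B/d = (1.496 × 10^8) / (1.175 × 10^15) = 1.2732 × 10^-7 rad.
In arcseconds: 1.2732 × 10^-7 × 206265 = 0.026262″.

0.0263 arcsec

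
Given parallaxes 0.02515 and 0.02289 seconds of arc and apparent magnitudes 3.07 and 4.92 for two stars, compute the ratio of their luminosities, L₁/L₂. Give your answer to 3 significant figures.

L₁/L₂ = 4.55

d₁ = 1/p₁ = 1/0.02515″ = 39.761 pc; d₂ = 1/p₂ = 1/0.02289″ = 43.687 pc.
M₁ = m₁ − 5 log₁₀ d₁ + 5 = 3.07 − 7.9973 + 5 = 0.0727.
M₂ = 4.92 − 8.2018 + 5 = 1.7182.
L₁/L₂ = 10^(0.4(M₂ − M₁)) = 10^(0.4 × 1.6455) = 10^0.65820 = 4.552.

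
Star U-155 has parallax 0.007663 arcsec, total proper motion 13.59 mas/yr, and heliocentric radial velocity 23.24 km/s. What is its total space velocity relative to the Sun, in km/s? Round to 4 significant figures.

d = 1/p = 1/0.007663″ = 130.5 pc.
μ = 13.59 mas/yr = 0.01359 ″/yr.
v_t = 4.740 μ d = 4.740 × 0.01359 × 130.5 = 8.4064 km/s.
v = √(v_r² + v_t²) = √(23.24² + 8.4064²) = √610.765 = 24.714 km/s.

24.71 km/s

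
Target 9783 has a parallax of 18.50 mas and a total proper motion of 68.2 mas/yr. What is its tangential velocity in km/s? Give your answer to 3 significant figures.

17.5 km/s

d = 1/p = 1/0.01850″ = 54.054 pc.
μ = 68.2 mas/yr = 0.0682 ″/yr.
v_t = 4.74 × μ × d = 4.74 × 0.0682 × 54.054 = 17.474 km/s.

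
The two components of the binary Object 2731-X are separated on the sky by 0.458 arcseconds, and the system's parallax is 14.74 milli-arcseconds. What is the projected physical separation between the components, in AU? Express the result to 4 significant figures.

31.07 AU

d = 1/p = 1/0.01474″ = 67.843 pc.
At distance d (pc), an angle of θ arcsec spans θ·d AU: s = 0.458 × 67.843 = 31.072 AU.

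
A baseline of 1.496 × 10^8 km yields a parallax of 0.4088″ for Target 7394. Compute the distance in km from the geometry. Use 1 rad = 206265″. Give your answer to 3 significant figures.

θ = 0.4088″ = 0.4088/206265 = 1.9819 × 10^-6 rad.
d = B/θ = (1.496 × 10^8) / (1.9819 × 10^-6) = 7.5483 × 10^13 km.

7.55 × 10^13 km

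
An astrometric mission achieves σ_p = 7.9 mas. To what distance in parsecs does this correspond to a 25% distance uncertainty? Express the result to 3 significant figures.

σ_d/d = σ_p/p, so the condition is σ_p/p ≤ 0.25, i.e. p ≥ σ_p/0.25.
p_min = 7.9/0.25 = 31.6 mas = 0.0316 arcsec.
d_max = 1/p_min = 1/0.0316 = 31.646 pc.

31.6 pc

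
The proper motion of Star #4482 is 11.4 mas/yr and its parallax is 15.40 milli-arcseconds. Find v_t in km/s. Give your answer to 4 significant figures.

d = 1/p = 1/0.01540″ = 64.935 pc.
μ = 11.4 mas/yr = 0.0114 ″/yr.
v_t = 4.74 × μ × d = 4.74 × 0.0114 × 64.935 = 3.5088 km/s.

3.509 km/s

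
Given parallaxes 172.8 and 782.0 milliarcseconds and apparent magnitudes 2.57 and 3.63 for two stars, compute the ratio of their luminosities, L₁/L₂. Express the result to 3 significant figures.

d₁ = 1/p₁ = 1/0.1728″ = 5.787 pc; d₂ = 1/p₂ = 1/0.7820″ = 1.2788 pc.
M₁ = m₁ − 5 log₁₀ d₁ + 5 = 2.57 − 3.8123 + 5 = 3.7577.
M₂ = 3.63 − 0.5340 + 5 = 8.0960.
L₁/L₂ = 10^(0.4(M₂ − M₁)) = 10^(0.4 × 4.3383) = 10^1.73532 = 54.365.

L₁/L₂ = 54.4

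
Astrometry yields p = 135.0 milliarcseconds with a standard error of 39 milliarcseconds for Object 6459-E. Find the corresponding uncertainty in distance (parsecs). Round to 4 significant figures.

d = 1/p, so σ_d = σ_p / p².
σ_d = 0.0390 / (0.1350)² = 0.0390 / 0.018225 = 2.1399 pc.

2.140 pc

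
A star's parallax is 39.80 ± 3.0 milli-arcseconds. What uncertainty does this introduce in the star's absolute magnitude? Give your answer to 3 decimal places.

σ_M = 0.164 mag

M = m − 5 log₁₀ d + 5 = m + 5 log₁₀ p + 5, so ∂M/∂p = 5/(p ln 10).
σ_M = (5/ln 10) · (σ_p/p) = 2.1715 × 3.0/39.80 = 2.1715 × 0.075377 = 0.16368.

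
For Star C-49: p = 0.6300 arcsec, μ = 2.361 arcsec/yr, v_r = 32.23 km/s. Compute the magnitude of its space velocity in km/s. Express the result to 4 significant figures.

36.80 km/s

d = 1/p = 1/0.6300″ = 1.5873 pc.
v_t = 4.740 μ d = 4.740 × 2.361 × 1.5873 = 17.764 km/s.
v = √(v_r² + v_t²) = √(32.23² + 17.764²) = √1354.33 = 36.801 km/s.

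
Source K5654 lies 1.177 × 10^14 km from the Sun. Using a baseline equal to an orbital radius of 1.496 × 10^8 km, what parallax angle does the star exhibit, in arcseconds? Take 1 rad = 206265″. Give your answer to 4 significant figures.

0.2622 arcsec

θ ≈ B/d = (1.496 × 10^8) / (1.177 × 10^14) = 1.2710 × 10^-6 rad.
In arcseconds: 1.2710 × 10^-6 × 206265 = 0.26216″.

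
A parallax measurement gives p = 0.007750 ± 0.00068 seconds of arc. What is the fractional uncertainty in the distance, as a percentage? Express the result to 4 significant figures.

8.774%

For d = 1/p, |σ_d/d| = |σ_p/p|.
σ_p/p = 0.00068 / 0.007750 = 0.087742 = 8.7742%.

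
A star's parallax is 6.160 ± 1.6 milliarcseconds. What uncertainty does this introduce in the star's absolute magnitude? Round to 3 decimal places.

σ_M = 0.564 mag

M = m − 5 log₁₀ d + 5 = m + 5 log₁₀ p + 5, so ∂M/∂p = 5/(p ln 10).
σ_M = (5/ln 10) · (σ_p/p) = 2.1715 × 1.6/6.160 = 2.1715 × 0.25974 = 0.56403.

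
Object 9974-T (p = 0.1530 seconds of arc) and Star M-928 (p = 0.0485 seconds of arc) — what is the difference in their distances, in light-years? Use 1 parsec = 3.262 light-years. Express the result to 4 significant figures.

45.94 ly

d_A = 1/0.1530″ = 6.5359 pc; d_B = 1/0.04850″ = 20.619 pc.
|d_B − d_A| = |20.619 − 6.5359| = 14.083 pc = 14.083 × 3.262 ly = 45.939 ly.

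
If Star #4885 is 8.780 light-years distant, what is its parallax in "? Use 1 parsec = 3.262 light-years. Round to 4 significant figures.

d = 8.780 ly ÷ 3.262 = 2.6916 pc.
p = 1/d = 1/2.6916 = 0.37153 arcsec.

0.3715 "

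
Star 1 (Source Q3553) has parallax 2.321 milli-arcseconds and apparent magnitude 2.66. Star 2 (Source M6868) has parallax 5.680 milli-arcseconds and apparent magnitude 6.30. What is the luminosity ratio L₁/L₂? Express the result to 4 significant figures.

d₁ = 1/p₁ = 1/0.002321″ = 430.85 pc; d₂ = 1/p₂ = 1/0.005680″ = 176.06 pc.
M₁ = m₁ − 5 log₁₀ d₁ + 5 = 2.66 − 13.1716 + 5 = -5.5116.
M₂ = 6.30 − 11.2283 + 5 = 0.0717.
L₁/L₂ = 10^(0.4(M₂ − M₁)) = 10^(0.4 × 5.5833) = 10^2.23332 = 171.13.

L₁/L₂ = 171.1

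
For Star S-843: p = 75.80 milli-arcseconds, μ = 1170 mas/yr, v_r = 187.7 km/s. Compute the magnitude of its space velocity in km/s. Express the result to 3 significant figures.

d = 1/p = 1/0.07580″ = 13.193 pc.
μ = 1170 mas/yr = 1.170 ″/yr.
v_t = 4.740 μ d = 4.740 × 1.170 × 13.193 = 73.166 km/s.
v = √(v_r² + v_t²) = √(187.7² + 73.166²) = √40584.6 = 201.46 km/s.

201 km/s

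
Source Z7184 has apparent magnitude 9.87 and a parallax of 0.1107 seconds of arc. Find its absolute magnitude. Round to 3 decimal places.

d = 1/p = 1/0.1107″ = 9.0334 pc.
m − M = 5 log₁₀(9.0334) − 5 = 4.7793 − 5 = -0.2207.
M = m − (m − M) = 9.87 − (-0.2207) = 10.091.

M = 10.091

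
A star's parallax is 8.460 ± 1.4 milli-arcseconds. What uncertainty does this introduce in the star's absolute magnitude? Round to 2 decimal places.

M = m − 5 log₁₀ d + 5 = m + 5 log₁₀ p + 5, so ∂M/∂p = 5/(p ln 10).
σ_M = (5/ln 10) · (σ_p/p) = 2.1715 × 1.4/8.460 = 2.1715 × 0.16548 = 0.35934.

σ_M = 0.36 mag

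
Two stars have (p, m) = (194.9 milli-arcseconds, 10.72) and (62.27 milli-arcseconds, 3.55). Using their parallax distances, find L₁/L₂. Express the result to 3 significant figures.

d₁ = 1/p₁ = 1/0.1949″ = 5.1308 pc; d₂ = 1/p₂ = 1/0.06227″ = 16.059 pc.
M₁ = m₁ − 5 log₁₀ d₁ + 5 = 10.72 − 3.5509 + 5 = 12.1691.
M₂ = 3.55 − 6.0286 + 5 = 2.5214.
L₁/L₂ = 10^(0.4(M₂ − M₁)) = 10^(0.4 × (-9.6477)) = 10^(-3.85908) = 0.00013833.

L₁/L₂ = 0.000138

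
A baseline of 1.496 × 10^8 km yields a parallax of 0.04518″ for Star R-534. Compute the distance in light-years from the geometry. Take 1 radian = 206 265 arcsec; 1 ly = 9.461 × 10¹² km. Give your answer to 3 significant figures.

θ = 0.04518″ = 0.04518/206265 = 2.1904 × 10^-7 rad.
d = B/θ = (1.496 × 10^8) / (2.1904 × 10^-7) = 6.8298 × 10^14 km = (6.8298 × 10^14) / (9.461 × 10^12) ly = 72.189 ly.

72.2 ly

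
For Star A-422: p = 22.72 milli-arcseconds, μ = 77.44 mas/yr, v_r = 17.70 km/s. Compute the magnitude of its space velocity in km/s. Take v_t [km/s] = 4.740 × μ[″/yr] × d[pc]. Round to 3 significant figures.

24.0 km/s

d = 1/p = 1/0.02272″ = 44.014 pc.
μ = 77.44 mas/yr = 0.07744 ″/yr.
v_t = 4.740 μ d = 4.740 × 0.07744 × 44.014 = 16.156 km/s.
v = √(v_r² + v_t²) = √(17.70² + 16.156²) = √574.306 = 23.965 km/s.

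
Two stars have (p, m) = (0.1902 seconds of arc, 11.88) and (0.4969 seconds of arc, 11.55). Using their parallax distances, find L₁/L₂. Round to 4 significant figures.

d₁ = 1/p₁ = 1/0.1902″ = 5.2576 pc; d₂ = 1/p₂ = 1/0.4969″ = 2.0125 pc.
M₁ = m₁ − 5 log₁₀ d₁ + 5 = 11.88 − 3.6039 + 5 = 13.2761.
M₂ = 11.55 − 1.5187 + 5 = 15.0313.
L₁/L₂ = 10^(0.4(M₂ − M₁)) = 10^(0.4 × 1.7552) = 10^0.70208 = 5.0359.

L₁/L₂ = 5.036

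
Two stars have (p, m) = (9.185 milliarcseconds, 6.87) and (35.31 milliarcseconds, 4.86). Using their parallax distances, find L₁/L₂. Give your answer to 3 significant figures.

d₁ = 1/p₁ = 1/0.009185″ = 108.87 pc; d₂ = 1/p₂ = 1/0.03531″ = 28.321 pc.
M₁ = m₁ − 5 log₁₀ d₁ + 5 = 6.87 − 10.1845 + 5 = 1.6855.
M₂ = 4.86 − 7.2605 + 5 = 2.5995.
L₁/L₂ = 10^(0.4(M₂ − M₁)) = 10^(0.4 × 0.9140) = 10^0.36560 = 2.3206.

L₁/L₂ = 2.32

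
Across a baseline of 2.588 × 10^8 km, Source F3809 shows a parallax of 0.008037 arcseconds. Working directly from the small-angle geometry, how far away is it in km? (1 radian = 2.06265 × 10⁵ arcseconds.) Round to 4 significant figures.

6.642 × 10^15 km

θ = 0.008037″ = 0.008037/206265 = 3.8964 × 10^-8 rad.
d = B/θ = (2.588 × 10^8) / (3.8964 × 10^-8) = 6.6420 × 10^15 km.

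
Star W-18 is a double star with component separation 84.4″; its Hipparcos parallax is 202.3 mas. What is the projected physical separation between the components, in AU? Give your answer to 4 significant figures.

417.2 AU

d = 1/p = 1/0.2023″ = 4.9432 pc.
At distance d (pc), an angle of θ arcsec spans θ·d AU: s = 84.4 × 4.9432 = 417.21 AU.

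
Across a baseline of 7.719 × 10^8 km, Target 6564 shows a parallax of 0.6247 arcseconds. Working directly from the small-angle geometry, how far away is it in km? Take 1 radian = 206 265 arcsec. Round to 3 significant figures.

θ = 0.6247″ = 0.6247/206265 = 3.0286 × 10^-6 rad.
d = B/θ = (7.719 × 10^8) / (3.0286 × 10^-6) = 2.5487 × 10^14 km.

2.55 × 10^14 km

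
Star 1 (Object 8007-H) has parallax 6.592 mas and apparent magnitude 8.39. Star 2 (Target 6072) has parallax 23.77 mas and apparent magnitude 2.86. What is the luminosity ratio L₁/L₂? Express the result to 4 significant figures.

d₁ = 1/p₁ = 1/0.006592″ = 151.7 pc; d₂ = 1/p₂ = 1/0.02377″ = 42.07 pc.
M₁ = m₁ − 5 log₁₀ d₁ + 5 = 8.39 − 10.9049 + 5 = 2.4851.
M₂ = 2.86 − 8.1199 + 5 = -0.2599.
L₁/L₂ = 10^(0.4(M₂ − M₁)) = 10^(0.4 × (-2.7450)) = 10^(-1.09800) = 0.079799.

L₁/L₂ = 0.07980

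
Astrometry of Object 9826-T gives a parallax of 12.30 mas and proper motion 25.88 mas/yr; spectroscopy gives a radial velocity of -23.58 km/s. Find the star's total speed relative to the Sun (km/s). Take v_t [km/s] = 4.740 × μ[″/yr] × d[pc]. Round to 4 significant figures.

25.60 km/s

d = 1/p = 1/0.01230″ = 81.301 pc.
μ = 25.88 mas/yr = 0.02588 ″/yr.
v_t = 4.740 μ d = 4.740 × 0.02588 × 81.301 = 9.9733 km/s.
v = √(v_r² + v_t²) = √((-23.58)² + 9.9733²) = √655.483 = 25.602 km/s.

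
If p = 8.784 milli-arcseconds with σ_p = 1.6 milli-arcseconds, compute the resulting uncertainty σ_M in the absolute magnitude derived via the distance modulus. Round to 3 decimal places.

M = m − 5 log₁₀ d + 5 = m + 5 log₁₀ p + 5, so ∂M/∂p = 5/(p ln 10).
σ_M = (5/ln 10) · (σ_p/p) = 2.1715 × 1.6/8.784 = 2.1715 × 0.18215 = 0.39554.

σ_M = 0.396 mag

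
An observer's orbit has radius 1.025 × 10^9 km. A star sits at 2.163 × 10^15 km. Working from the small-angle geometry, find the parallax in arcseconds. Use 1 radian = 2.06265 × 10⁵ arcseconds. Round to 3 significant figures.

0.0977 arcsec

θ ≈ B/d = (1.025 × 10^9) / (2.163 × 10^15) = 4.7388 × 10^-7 rad.
In arcseconds: 4.7388 × 10^-7 × 206265 = 0.097745″.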